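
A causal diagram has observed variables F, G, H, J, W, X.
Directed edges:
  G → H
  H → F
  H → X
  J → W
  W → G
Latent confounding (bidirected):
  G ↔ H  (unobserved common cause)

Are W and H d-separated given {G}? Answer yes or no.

Bayes-Ball from W | {G} reaches {F,H,J,X}.
H ∈ reach(W|{G}) ⇒ W ⊥̸ H | {G}.

No — W and H are d-connected given {G}.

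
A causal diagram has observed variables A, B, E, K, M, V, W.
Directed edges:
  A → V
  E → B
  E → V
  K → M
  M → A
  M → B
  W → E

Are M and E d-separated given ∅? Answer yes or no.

Yes — M ⊥ E | ∅.

Bayes-Ball from M | ∅ reaches {A,B,K,V}.
E ∉ reach(M|∅) ⇒ M ⊥ E | ∅.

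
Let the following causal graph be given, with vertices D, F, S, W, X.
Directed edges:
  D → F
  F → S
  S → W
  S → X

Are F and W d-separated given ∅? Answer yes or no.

Bayes-Ball from F | ∅ reaches {D,S,W,X}.
W ∈ reach(F|∅) ⇒ F ⊥̸ W | ∅.

No — F and W are d-connected given ∅.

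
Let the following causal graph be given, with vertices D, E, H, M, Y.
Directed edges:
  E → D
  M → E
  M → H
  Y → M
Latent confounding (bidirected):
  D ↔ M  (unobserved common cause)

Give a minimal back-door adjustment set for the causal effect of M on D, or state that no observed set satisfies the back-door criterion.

desc(M)\{M}={D,E,H}; candidates ⊆ {Y}.
M↔D: latent back-door arc(s) into M.
size 0: {}; under {} M still reaches {D,Y} ∋ D.
size 1: {Y}; under {Y} M still reaches {D} ∋ D.
M↔D cannot be blocked by any observed set — no back-door set.

M→D: no observed back-door set.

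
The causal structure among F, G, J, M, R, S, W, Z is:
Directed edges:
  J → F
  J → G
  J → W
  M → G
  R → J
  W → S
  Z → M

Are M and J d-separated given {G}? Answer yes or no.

Bayes-Ball from M | {G} reaches {F,J,R,S,W,Z}.
J ∈ reach(M|{G}) ⇒ M ⊥̸ J | {G}.

No — M and J are d-connected given {G}.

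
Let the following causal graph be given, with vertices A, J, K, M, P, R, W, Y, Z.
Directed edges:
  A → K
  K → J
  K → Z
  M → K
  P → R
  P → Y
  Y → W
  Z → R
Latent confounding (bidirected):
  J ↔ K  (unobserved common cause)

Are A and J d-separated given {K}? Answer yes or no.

Bayes-Ball from A | {K} reaches {J,M}.
J ∈ reach(A|{K}) ⇒ A ⊥̸ J | {K}.

No — A and J are d-connected given {K}.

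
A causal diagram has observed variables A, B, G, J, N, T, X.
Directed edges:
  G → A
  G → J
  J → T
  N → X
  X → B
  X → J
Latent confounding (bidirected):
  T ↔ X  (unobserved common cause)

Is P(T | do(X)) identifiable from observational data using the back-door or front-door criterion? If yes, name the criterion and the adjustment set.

desc(X)\{X}={B,J,T}; candidates ⊆ {A,G,N}.
X↔T: latent back-door arc(s) into X.
size 0: {}; under {} X still reaches {N,T} ∋ T.
size 1: {A}, {G}, {N}; under {A} X still reaches {N,T} ∋ T.
size 2: {A,G}, {A,N}, {G,N}; under {A,G} X still reaches {N,T} ∋ T.
X↔T cannot be blocked by any observed set — no back-door set.
{J}: (i) intercepts every directed X→T path; (ii) no back-door X→{J}; (iii) {X} blocks every back-door {J}→T. Front-door holds.
P(T|do(X)) = Σ_{J} P(J|X) Σ_{X'} P(T|J,X')P(X').

P(T|do(X)): frontdoor, adjust for {J}.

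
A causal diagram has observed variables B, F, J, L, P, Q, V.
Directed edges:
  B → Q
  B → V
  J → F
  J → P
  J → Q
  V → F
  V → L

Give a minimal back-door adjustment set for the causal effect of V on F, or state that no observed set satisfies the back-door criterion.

V→F: minimal back-door set ∅.

desc(V)\{V}={F,L}; candidates ⊆ {B,J,P,Q}.
∅: V⊥F given ∅ in G with V→· removed — back-door holds.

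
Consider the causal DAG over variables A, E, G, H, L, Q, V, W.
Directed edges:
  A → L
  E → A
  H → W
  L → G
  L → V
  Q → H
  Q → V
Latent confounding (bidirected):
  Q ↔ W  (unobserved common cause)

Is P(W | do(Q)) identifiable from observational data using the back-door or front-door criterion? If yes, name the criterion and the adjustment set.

P(W|do(Q)): frontdoor, adjust for {H}.

desc(Q)\{Q}={H,V,W}; candidates ⊆ {A,E,G,L}.
Q↔W: latent back-door arc(s) into Q.
size 0: {}; under {} Q still reaches {W} ∋ W.
size 1: {A}, {E}, {G} …(+1); under {A} Q still reaches {W} ∋ W.
size 2: {A,E}, {A,G}, {A,L} …(+3); under {A,E} Q still reaches {W} ∋ W.
Q↔W cannot be blocked by any observed set — no back-door set.
{H}: (i) intercepts every directed Q→W path; (ii) no back-door Q→{H}; (iii) {Q} blocks every back-door {H}→W. Front-door holds.
P(W|do(Q)) = Σ_{H} P(H|Q) Σ_{Q'} P(W|H,Q')P(Q').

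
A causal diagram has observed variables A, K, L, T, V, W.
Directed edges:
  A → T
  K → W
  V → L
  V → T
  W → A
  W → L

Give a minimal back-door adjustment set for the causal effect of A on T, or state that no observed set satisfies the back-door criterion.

desc(A)\{A}={T}; candidates ⊆ {K,L,V,W}.
∅: A⊥T given ∅ in G with A→· removed — back-door holds.

A→T: minimal back-door set ∅.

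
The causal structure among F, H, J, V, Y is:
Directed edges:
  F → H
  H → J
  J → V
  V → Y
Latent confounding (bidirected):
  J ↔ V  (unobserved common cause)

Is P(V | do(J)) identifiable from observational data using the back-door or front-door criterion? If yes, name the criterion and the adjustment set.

desc(J)\{J}={V,Y}; candidates ⊆ {F,H}.
J↔V: latent back-door arc(s) into J.
size 0: {}; under {} J still reaches {F,H,V,Y} ∋ V.
size 1: {F}, {H}; under {F} J still reaches {H,V,Y} ∋ V.
size 2: {F,H}; under {F,H} J still reaches {V,Y} ∋ V.
J↔V cannot be blocked by any observed set — no back-door set.
No mediator lies on a directed J→…→V path.
Neither criterion identifies P(V|do(J)) in this graph.

P(V|do(J)): not identifiable (no BD/FD set).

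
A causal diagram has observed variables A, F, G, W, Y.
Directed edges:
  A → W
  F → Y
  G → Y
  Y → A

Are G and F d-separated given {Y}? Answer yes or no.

No — G and F are d-connected given {Y}.

Bayes-Ball from G | {Y} reaches {F}.
F ∈ reach(G|{Y}) ⇒ G ⊥̸ F | {Y}.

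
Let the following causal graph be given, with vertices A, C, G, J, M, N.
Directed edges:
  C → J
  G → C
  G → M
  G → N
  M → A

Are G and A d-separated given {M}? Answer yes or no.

Bayes-Ball from G | {M} reaches {C,J,N}.
A ∉ reach(G|{M}) ⇒ G ⊥ A | {M}.

Yes — G ⊥ A | {M}.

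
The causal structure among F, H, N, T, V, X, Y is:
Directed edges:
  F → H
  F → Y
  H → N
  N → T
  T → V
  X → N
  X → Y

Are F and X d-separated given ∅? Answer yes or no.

Yes — F ⊥ X | ∅.

Bayes-Ball from F | ∅ reaches {H,N,T,V,Y}.
X ∉ reach(F|∅) ⇒ F ⊥ X | ∅.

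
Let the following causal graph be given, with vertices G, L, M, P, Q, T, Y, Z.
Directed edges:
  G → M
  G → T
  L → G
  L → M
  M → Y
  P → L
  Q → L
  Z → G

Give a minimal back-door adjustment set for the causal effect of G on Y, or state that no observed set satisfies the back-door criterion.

desc(G)\{G}={M,T,Y}; candidates ⊆ {L,P,Q,Z}.
size 0: {}; under {} G still reaches {L,M,P,Q,Y,Z} ∋ Y.
{L}: G⊥Y given {L} in G with G→· removed — back-door holds.

G→Y: minimal back-door set {L}.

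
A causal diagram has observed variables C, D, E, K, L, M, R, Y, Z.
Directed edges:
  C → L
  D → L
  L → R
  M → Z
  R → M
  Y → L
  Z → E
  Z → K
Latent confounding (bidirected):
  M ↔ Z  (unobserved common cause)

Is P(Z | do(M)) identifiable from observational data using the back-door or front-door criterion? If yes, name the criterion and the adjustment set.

desc(M)\{M}={E,K,Z}; candidates ⊆ {C,D,L,R,Y}.
M↔Z: latent back-door arc(s) into M.
size 0: {}; under {} M still reaches {C,D,E,K,L,R,Y,Z} ∋ Z.
size 1: {C}, {D}, {L} …(+2); under {C} M still reaches {D,E,K,L,R,Y,Z} ∋ Z.
size 2: {C,D}, {C,L}, {C,R} …(+7); under {C,D} M still reaches {E,K,L,R,Y,Z} ∋ Z.
M↔Z cannot be blocked by any observed set — no back-door set.
No mediator lies on a directed M→…→Z path.
Neither criterion identifies P(Z|do(M)) in this graph.

P(Z|do(M)): not identifiable (no BD/FD set).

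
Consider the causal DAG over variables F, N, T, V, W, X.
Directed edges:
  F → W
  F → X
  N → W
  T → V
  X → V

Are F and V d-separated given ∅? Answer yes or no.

Bayes-Ball from F | ∅ reaches {V,W,X}.
V ∈ reach(F|∅) ⇒ F ⊥̸ V | ∅.

No — F and V are d-connected given ∅.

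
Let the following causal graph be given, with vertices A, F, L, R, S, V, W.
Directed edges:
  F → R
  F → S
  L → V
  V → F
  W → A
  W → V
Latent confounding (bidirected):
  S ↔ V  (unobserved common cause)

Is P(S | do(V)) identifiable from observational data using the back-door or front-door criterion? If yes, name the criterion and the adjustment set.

desc(V)\{V}={F,R,S}; candidates ⊆ {A,L,W}.
V↔S: latent back-door arc(s) into V.
size 0: {}; under {} V still reaches {A,L,S,W} ∋ S.
size 1: {A}, {L}, {W}; under {A} V still reaches {L,S,W} ∋ S.
size 2: {A,L}, {A,W}, {L,W}; under {A,L} V still reaches {S,W} ∋ S.
V↔S cannot be blocked by any observed set — no back-door set.
{F}: (i) intercepts every directed V→S path; (ii) no back-door V→{F}; (iii) {V} blocks every back-door {F}→S. Front-door holds.
P(S|do(V)) = Σ_{F} P(F|V) Σ_{V'} P(S|F,V')P(V').

P(S|do(V)): frontdoor, adjust for {F}.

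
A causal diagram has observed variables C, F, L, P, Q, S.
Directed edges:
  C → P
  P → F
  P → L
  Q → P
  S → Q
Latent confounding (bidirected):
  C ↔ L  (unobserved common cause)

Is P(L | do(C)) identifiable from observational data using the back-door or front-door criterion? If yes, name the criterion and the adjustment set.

desc(C)\{C}={F,L,P}; candidates ⊆ {Q,S}.
C↔L: latent back-door arc(s) into C.
size 0: {}; under {} C still reaches {L} ∋ L.
size 1: {Q}, {S}; under {Q} C still reaches {L} ∋ L.
size 2: {Q,S}; under {Q,S} C still reaches {L} ∋ L.
C↔L cannot be blocked by any observed set — no back-door set.
{P}: (i) intercepts every directed C→L path; (ii) no back-door C→{P}; (iii) {C} blocks every back-door {P}→L. Front-door holds.
P(L|do(C)) = Σ_{P} P(P|C) Σ_{C'} P(L|P,C')P(C').

P(L|do(C)): frontdoor, adjust for {P}.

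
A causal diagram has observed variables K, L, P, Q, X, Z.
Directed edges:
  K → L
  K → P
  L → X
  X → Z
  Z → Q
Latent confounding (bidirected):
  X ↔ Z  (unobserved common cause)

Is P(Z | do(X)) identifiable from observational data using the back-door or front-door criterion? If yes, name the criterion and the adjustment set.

desc(X)\{X}={Q,Z}; candidates ⊆ {K,L,P}.
X↔Z: latent back-door arc(s) into X.
size 0: {}; under {} X still reaches {K,L,P,Q,Z} ∋ Z.
size 1: {K}, {L}, {P}; under {K} X still reaches {L,Q,Z} ∋ Z.
size 2: {K,L}, {K,P}, {L,P}; under {K,L} X still reaches {Q,Z} ∋ Z.
X↔Z cannot be blocked by any observed set — no back-door set.
No mediator lies on a directed X→…→Z path.
Neither criterion identifies P(Z|do(X)) in this graph.

P(Z|do(X)): not identifiable (no BD/FD set).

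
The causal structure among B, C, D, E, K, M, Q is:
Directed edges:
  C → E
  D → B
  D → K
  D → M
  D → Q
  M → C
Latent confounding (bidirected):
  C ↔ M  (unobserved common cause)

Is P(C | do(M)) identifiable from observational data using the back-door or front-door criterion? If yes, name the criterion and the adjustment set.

desc(M)\{M}={C,E}; candidates ⊆ {B,D,K,Q}.
M↔C: latent back-door arc(s) into M.
size 0: {}; under {} M still reaches {B,C,D,E,K,Q} ∋ C.
size 1: {B}, {D}, {K} …(+1); under {B} M still reaches {C,D,E,K,Q} ∋ C.
size 2: {B,D}, {B,K}, {B,Q} …(+3); under {B,D} M still reaches {C,E} ∋ C.
M↔C cannot be blocked by any observed set — no back-door set.
No mediator lies on a directed M→…→C path.
Neither criterion identifies P(C|do(M)) in this graph.

P(C|do(M)): not identifiable (no BD/FD set).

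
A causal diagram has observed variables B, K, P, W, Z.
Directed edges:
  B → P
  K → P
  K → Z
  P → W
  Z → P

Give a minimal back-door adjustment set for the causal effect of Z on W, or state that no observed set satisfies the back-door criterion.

Z→W: minimal back-door set {K}.

desc(Z)\{Z}={P,W}; candidates ⊆ {B,K}.
size 0: {}; under {} Z still reaches {K,P,W} ∋ W.
{K}: Z⊥W given {K} in G with Z→· removed — back-door holds.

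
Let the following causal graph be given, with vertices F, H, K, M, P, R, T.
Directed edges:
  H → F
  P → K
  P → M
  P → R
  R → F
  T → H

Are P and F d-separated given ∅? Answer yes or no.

Bayes-Ball from P | ∅ reaches {F,K,M,R}.
F ∈ reach(P|∅) ⇒ P ⊥̸ F | ∅.

No — P and F are d-connected given ∅.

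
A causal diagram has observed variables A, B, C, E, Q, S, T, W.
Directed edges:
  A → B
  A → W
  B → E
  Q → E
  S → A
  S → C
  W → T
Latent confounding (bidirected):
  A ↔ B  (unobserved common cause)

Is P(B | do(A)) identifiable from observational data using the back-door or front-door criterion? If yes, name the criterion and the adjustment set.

P(B|do(A)): not identifiable (no BD/FD set).

desc(A)\{A}={B,E,T,W}; candidates ⊆ {C,Q,S}.
A↔B: latent back-door arc(s) into A.
size 0: {}; under {} A still reaches {B,C,E,S} ∋ B.
size 1: {C}, {Q}, {S}; under {C} A still reaches {B,E,S} ∋ B.
size 2: {C,Q}, {C,S}, {Q,S}; under {C,Q} A still reaches {B,E,S} ∋ B.
A↔B cannot be blocked by any observed set — no back-door set.
No mediator lies on a directed A→…→B path.
Neither criterion identifies P(B|do(A)) in this graph.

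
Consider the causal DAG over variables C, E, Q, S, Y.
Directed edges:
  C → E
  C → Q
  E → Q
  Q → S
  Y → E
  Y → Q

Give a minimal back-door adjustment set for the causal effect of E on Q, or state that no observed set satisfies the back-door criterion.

desc(E)\{E}={Q,S}; candidates ⊆ {C,Y}.
size 0: {}; under {} E still reaches {C,Q,S,Y} ∋ Q.
size 1: {C}, {Y}; under {C} E still reaches {Q,S,Y} ∋ Q.
{C,Y}: E⊥Q given {C,Y} in G with E→· removed — back-door holds.

E→Q: minimal back-door set {C, Y}.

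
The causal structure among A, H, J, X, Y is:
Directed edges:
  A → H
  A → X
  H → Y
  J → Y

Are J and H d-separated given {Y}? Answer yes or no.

No — J and H are d-connected given {Y}.

Bayes-Ball from J | {Y} reaches {A,H,X}.
H ∈ reach(J|{Y}) ⇒ J ⊥̸ H | {Y}.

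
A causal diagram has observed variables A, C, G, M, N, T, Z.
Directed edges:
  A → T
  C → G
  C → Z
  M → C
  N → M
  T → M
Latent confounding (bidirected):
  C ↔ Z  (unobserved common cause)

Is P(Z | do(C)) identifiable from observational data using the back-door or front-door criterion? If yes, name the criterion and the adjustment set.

P(Z|do(C)): not identifiable (no BD/FD set).

desc(C)\{C}={G,Z}; candidates ⊆ {A,M,N,T}.
C↔Z: latent back-door arc(s) into C.
size 0: {}; under {} C still reaches {A,M,N,T,Z} ∋ Z.
size 1: {A}, {M}, {N} …(+1); under {A} C still reaches {M,N,T,Z} ∋ Z.
size 2: {A,M}, {A,N}, {A,T} …(+3); under {A,M} C still reaches {Z} ∋ Z.
C↔Z cannot be blocked by any observed set — no back-door set.
No mediator lies on a directed C→…→Z path.
Neither criterion identifies P(Z|do(C)) in this graph.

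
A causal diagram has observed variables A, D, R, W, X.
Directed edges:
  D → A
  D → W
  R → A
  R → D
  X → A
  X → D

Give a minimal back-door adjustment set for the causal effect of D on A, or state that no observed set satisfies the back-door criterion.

desc(D)\{D}={A,W}; candidates ⊆ {R,X}.
size 0: {}; under {} D still reaches {A,R,X} ∋ A.
size 1: {R}, {X}; under {R} D still reaches {A,X} ∋ A.
{R,X}: D⊥A given {R,X} in G with D→· removed — back-door holds.

D→A: minimal back-door set {R, X}.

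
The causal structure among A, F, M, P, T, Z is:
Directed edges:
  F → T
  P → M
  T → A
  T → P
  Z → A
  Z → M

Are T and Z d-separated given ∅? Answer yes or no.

Yes — T ⊥ Z | ∅.

Bayes-Ball from T | ∅ reaches {A,F,M,P}.
Z ∉ reach(T|∅) ⇒ T ⊥ Z | ∅.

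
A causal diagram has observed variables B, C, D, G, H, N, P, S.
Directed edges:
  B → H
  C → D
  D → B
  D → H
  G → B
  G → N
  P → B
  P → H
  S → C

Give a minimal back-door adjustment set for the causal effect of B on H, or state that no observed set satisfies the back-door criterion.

B→H: minimal back-door set {D, P}.

desc(B)\{B}={H}; candidates ⊆ {C,D,G,N,P,S}.
size 0: {}; under {} B still reaches {C,D,G,H,N,P,S} ∋ H.
size 1: {C}, {D}, {G} …(+3); under {C} B still reaches {D,G,H,N,P} ∋ H.
{D,P}: B⊥H given {D,P} in G with B→· removed — back-door holds.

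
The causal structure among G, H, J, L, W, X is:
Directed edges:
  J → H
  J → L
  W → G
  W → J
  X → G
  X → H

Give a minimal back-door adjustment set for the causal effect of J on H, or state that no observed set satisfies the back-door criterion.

J→H: minimal back-door set ∅.

desc(J)\{J}={H,L}; candidates ⊆ {G,W,X}.
∅: J⊥H given ∅ in G with J→· removed — back-door holds.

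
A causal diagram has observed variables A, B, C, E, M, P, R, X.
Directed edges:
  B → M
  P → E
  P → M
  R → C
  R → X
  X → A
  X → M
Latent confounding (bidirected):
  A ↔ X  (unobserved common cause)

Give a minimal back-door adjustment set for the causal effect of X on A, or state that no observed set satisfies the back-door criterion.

X→A: no observed back-door set.

desc(X)\{X}={A,M}; candidates ⊆ {B,C,E,P,R}.
X↔A: latent back-door arc(s) into X.
size 0: {}; under {} X still reaches {A,C,R} ∋ A.
size 1: {B}, {C}, {E} …(+2); under {B} X still reaches {A,C,R} ∋ A.
size 2: {B,C}, {B,E}, {B,P} …(+7); under {B,C} X still reaches {A,R} ∋ A.
X↔A cannot be blocked by any observed set — no back-door set.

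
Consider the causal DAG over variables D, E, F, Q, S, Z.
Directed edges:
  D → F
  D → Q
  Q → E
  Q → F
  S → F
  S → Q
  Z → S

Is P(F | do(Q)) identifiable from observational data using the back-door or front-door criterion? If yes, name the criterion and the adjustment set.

desc(Q)\{Q}={E,F}; candidates ⊆ {D,S,Z}.
size 0: {}; under {} Q still reaches {D,F,S,Z} ∋ F.
size 1: {D}, {S}, {Z}; under {D} Q still reaches {F,S,Z} ∋ F.
{D,S}: Q⊥F given {D,S} in G with Q→· removed — back-door holds.
P(F|do(Q)) = Σ_{D,S} P(F|Q,D,S)·P(D,S).

P(F|do(Q)): backdoor, adjust for {D, S}.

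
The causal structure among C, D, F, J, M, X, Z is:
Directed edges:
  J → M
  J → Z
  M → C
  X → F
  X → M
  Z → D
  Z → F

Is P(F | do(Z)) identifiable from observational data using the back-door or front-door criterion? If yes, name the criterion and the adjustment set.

desc(Z)\{Z}={D,F}; candidates ⊆ {C,J,M,X}.
∅: Z⊥F given ∅ in G with Z→· removed — back-door holds.
P(F|do(Z)) = P(F|Z) — no adjustment needed.

P(F|do(Z)): backdoor, adjust for ∅.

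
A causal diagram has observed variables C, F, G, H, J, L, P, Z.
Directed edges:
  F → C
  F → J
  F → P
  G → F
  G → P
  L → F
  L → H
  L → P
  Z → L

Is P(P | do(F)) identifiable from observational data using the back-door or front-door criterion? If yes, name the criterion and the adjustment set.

P(P|do(F)): backdoor, adjust for {G, L}.

desc(F)\{F}={C,J,P}; candidates ⊆ {G,H,L,Z}.
size 0: {}; under {} F still reaches {G,H,L,P,Z} ∋ P.
size 1: {G}, {H}, {L} …(+1); under {G} F still reaches {H,L,P,Z} ∋ P.
{G,L}: F⊥P given {G,L} in G with F→· removed — back-door holds.
P(P|do(F)) = Σ_{G,L} P(P|F,G,L)·P(G,L).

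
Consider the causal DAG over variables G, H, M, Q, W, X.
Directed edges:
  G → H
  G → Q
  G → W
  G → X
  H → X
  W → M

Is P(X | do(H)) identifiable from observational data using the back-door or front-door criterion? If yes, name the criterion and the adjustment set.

desc(H)\{H}={X}; candidates ⊆ {G,M,Q,W}.
size 0: {}; under {} H still reaches {G,M,Q,W,X} ∋ X.
{G}: H⊥X given {G} in G with H→· removed — back-door holds.
P(X|do(H)) = Σ_{G} P(X|H,G)·P(G).

P(X|do(H)): backdoor, adjust for {G}.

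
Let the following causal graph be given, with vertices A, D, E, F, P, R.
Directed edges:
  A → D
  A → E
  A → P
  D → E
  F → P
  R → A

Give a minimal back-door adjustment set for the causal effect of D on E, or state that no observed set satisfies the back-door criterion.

desc(D)\{D}={E}; candidates ⊆ {A,F,P,R}.
size 0: {}; under {} D still reaches {A,E,P,R} ∋ E.
{A}: D⊥E given {A} in G with D→· removed — back-door holds.

D→E: minimal back-door set {A}.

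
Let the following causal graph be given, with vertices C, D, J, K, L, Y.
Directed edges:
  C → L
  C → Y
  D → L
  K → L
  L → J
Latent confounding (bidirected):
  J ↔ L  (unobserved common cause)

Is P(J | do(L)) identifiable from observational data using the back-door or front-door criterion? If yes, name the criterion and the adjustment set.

desc(L)\{L}={J}; candidates ⊆ {C,D,K,Y}.
L↔J: latent back-door arc(s) into L.
size 0: {}; under {} L still reaches {C,D,J,K,Y} ∋ J.
size 1: {C}, {D}, {K} …(+1); under {C} L still reaches {D,J,K} ∋ J.
size 2: {C,D}, {C,K}, {C,Y} …(+3); under {C,D} L still reaches {J,K} ∋ J.
L↔J cannot be blocked by any observed set — no back-door set.
No mediator lies on a directed L→…→J path.
Neither criterion identifies P(J|do(L)) in this graph.

P(J|do(L)): not identifiable (no BD/FD set).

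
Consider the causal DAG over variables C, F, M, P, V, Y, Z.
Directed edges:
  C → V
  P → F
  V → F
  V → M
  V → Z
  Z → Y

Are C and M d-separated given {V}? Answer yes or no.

Bayes-Ball from C | {V} reaches ∅.
M ∉ reach(C|{V}) ⇒ C ⊥ M | {V}.

Yes — C ⊥ M | {V}.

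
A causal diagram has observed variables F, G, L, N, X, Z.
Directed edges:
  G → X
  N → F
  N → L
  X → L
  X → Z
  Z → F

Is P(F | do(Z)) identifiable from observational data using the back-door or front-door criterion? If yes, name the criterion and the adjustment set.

desc(Z)\{Z}={F}; candidates ⊆ {G,L,N,X}.
∅: Z⊥F given ∅ in G with Z→· removed — back-door holds.
P(F|do(Z)) = P(F|Z) — no adjustment needed.

P(F|do(Z)): backdoor, adjust for ∅.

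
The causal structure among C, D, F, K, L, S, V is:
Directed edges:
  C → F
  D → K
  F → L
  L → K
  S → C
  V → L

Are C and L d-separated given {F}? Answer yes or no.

Yes — C ⊥ L | {F}.

Bayes-Ball from C | {F} reaches {S}.
L ∉ reach(C|{F}) ⇒ C ⊥ L | {F}.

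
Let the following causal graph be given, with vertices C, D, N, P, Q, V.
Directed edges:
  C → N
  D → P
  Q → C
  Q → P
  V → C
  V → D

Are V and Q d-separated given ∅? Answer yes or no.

Bayes-Ball from V | ∅ reaches {C,D,N,P}.
Q ∉ reach(V|∅) ⇒ V ⊥ Q | ∅.

Yes — V ⊥ Q | ∅.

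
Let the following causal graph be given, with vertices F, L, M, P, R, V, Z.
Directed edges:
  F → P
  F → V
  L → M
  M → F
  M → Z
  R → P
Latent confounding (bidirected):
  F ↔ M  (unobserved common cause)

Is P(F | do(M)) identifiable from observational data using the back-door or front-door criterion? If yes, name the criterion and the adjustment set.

P(F|do(M)): not identifiable (no BD/FD set).

desc(M)\{M}={F,P,V,Z}; candidates ⊆ {L,R}.
M↔F: latent back-door arc(s) into M.
size 0: {}; under {} M still reaches {F,L,P,V} ∋ F.
size 1: {L}, {R}; under {L} M still reaches {F,P,V} ∋ F.
size 2: {L,R}; under {L,R} M still reaches {F,P,V} ∋ F.
M↔F cannot be blocked by any observed set — no back-door set.
No mediator lies on a directed M→…→F path.
Neither criterion identifies P(F|do(M)) in this graph.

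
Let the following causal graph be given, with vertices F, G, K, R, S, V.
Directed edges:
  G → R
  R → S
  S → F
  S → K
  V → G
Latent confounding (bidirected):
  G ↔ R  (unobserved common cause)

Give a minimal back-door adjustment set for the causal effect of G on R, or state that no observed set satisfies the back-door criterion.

desc(G)\{G}={F,K,R,S}; candidates ⊆ {V}.
G↔R: latent back-door arc(s) into G.
size 0: {}; under {} G still reaches {F,K,R,S,V} ∋ R.
size 1: {V}; under {V} G still reaches {F,K,R,S} ∋ R.
G↔R cannot be blocked by any observed set — no back-door set.

G→R: no observed back-door set.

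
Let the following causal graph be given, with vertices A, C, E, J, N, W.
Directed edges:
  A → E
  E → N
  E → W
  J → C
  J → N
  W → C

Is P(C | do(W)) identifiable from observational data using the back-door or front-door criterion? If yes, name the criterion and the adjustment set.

desc(W)\{W}={C}; candidates ⊆ {A,E,J,N}.
∅: W⊥C given ∅ in G with W→· removed — back-door holds.
P(C|do(W)) = P(C|W) — no adjustment needed.

P(C|do(W)): backdoor, adjust for ∅.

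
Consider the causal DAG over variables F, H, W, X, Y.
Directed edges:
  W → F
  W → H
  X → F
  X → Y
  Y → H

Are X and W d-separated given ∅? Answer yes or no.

Bayes-Ball from X | ∅ reaches {F,H,Y}.
W ∉ reach(X|∅) ⇒ X ⊥ W | ∅.

Yes — X ⊥ W | ∅.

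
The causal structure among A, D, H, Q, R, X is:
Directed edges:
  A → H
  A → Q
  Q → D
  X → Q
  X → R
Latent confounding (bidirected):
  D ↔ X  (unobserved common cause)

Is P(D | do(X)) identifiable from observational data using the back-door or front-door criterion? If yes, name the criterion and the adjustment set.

desc(X)\{X}={D,Q,R}; candidates ⊆ {A,H}.
X↔D: latent back-door arc(s) into X.
size 0: {}; under {} X still reaches {D} ∋ D.
size 1: {A}, {H}; under {A} X still reaches {D} ∋ D.
size 2: {A,H}; under {A,H} X still reaches {D} ∋ D.
X↔D cannot be blocked by any observed set — no back-door set.
{Q}: (i) intercepts every directed X→D path; (ii) no back-door X→{Q}; (iii) {X} blocks every back-door {Q}→D. Front-door holds.
P(D|do(X)) = Σ_{Q} P(Q|X) Σ_{X'} P(D|Q,X')P(X').

P(D|do(X)): frontdoor, adjust for {Q}.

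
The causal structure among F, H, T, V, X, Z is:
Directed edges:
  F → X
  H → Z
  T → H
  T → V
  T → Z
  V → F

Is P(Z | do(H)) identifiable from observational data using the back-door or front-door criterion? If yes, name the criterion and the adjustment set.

P(Z|do(H)): backdoor, adjust for {T}.

desc(H)\{H}={Z}; candidates ⊆ {F,T,V,X}.
size 0: {}; under {} H still reaches {F,T,V,X,Z} ∋ Z.
{T}: H⊥Z given {T} in G with H→· removed — back-door holds.
P(Z|do(H)) = Σ_{T} P(Z|H,T)·P(T).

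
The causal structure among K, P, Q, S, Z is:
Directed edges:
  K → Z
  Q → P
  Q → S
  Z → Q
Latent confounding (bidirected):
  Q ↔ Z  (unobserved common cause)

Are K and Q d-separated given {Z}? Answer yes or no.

No — K and Q are d-connected given {Z}.

Bayes-Ball from K | {Z} reaches {P,Q,S}.
Q ∈ reach(K|{Z}) ⇒ K ⊥̸ Q | {Z}.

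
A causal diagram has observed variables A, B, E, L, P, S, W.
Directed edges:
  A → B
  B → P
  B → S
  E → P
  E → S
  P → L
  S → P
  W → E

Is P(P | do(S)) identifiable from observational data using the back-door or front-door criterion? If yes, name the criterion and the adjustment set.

P(P|do(S)): backdoor, adjust for {B, E}.

desc(S)\{S}={L,P}; candidates ⊆ {A,B,E,W}.
size 0: {}; under {} S still reaches {A,B,E,L,P,W} ∋ P.
size 1: {A}, {B}, {E} …(+1); under {A} S still reaches {B,E,L,P,W} ∋ P.
{B,E}: S⊥P given {B,E} in G with S→· removed — back-door holds.
P(P|do(S)) = Σ_{B,E} P(P|S,B,E)·P(B,E).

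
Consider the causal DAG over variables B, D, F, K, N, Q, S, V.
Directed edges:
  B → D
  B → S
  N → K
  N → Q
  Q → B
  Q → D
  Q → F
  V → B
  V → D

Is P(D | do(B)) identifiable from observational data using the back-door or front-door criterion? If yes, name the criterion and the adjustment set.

P(D|do(B)): backdoor, adjust for {Q, V}.

desc(B)\{B}={D,S}; candidates ⊆ {F,K,N,Q,V}.
size 0: {}; under {} B still reaches {D,F,K,N,Q,V} ∋ D.
size 1: {F}, {K}, {N} …(+2); under {F} B still reaches {D,K,N,Q,V} ∋ D.
{Q,V}: B⊥D given {Q,V} in G with B→· removed — back-door holds.
P(D|do(B)) = Σ_{Q,V} P(D|B,Q,V)·P(Q,V).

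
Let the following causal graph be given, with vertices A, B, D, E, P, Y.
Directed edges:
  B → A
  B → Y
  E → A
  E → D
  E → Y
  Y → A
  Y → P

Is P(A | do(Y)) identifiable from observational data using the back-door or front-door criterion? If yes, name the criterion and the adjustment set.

desc(Y)\{Y}={A,P}; candidates ⊆ {B,D,E}.
size 0: {}; under {} Y still reaches {A,B,D,E} ∋ A.
size 1: {B}, {D}, {E}; under {B} Y still reaches {A,D,E} ∋ A.
{B,E}: Y⊥A given {B,E} in G with Y→· removed — back-door holds.
P(A|do(Y)) = Σ_{B,E} P(A|Y,B,E)·P(B,E).

P(A|do(Y)): backdoor, adjust for {B, E}.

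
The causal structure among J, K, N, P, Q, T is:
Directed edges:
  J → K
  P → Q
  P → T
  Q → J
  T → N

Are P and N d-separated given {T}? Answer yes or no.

Bayes-Ball from P | {T} reaches {J,K,Q}.
N ∉ reach(P|{T}) ⇒ P ⊥ N | {T}.

Yes — P ⊥ N | {T}.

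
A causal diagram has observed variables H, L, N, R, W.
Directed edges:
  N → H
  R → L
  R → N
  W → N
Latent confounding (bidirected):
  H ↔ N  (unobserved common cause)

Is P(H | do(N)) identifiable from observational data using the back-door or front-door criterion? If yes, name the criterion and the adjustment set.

desc(N)\{N}={H}; candidates ⊆ {L,R,W}.
N↔H: latent back-door arc(s) into N.
size 0: {}; under {} N still reaches {H,L,R,W} ∋ H.
size 1: {L}, {R}, {W}; under {L} N still reaches {H,R,W} ∋ H.
size 2: {L,R}, {L,W}, {R,W}; under {L,R} N still reaches {H,W} ∋ H.
N↔H cannot be blocked by any observed set — no back-door set.
No mediator lies on a directed N→…→H path.
Neither criterion identifies P(H|do(N)) in this graph.

P(H|do(N)): not identifiable (no BD/FD set).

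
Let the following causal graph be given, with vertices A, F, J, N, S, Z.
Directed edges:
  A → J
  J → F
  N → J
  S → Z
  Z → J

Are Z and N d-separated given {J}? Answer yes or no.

Bayes-Ball from Z | {J} reaches {A,N,S}.
N ∈ reach(Z|{J}) ⇒ Z ⊥̸ N | {J}.

No — Z and N are d-connected given {J}.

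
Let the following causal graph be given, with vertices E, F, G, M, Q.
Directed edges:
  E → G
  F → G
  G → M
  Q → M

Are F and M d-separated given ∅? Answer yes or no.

Bayes-Ball from F | ∅ reaches {G,M}.
M ∈ reach(F|∅) ⇒ F ⊥̸ M | ∅.

No — F and M are d-connected given ∅.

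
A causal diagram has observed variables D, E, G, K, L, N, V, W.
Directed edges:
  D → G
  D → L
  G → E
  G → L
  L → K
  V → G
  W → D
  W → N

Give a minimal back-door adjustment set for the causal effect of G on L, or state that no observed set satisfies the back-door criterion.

desc(G)\{G}={E,K,L}; candidates ⊆ {D,N,V,W}.
size 0: {}; under {} G still reaches {D,K,L,N,V,W} ∋ L.
{D}: G⊥L given {D} in G with G→· removed — back-door holds.

G→L: minimal back-door set {D}.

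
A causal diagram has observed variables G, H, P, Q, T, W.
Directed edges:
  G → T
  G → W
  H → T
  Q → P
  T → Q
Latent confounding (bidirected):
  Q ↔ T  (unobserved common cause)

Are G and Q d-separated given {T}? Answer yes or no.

Bayes-Ball from G | {T} reaches {H,P,Q,W}.
Q ∈ reach(G|{T}) ⇒ G ⊥̸ Q | {T}.

No — G and Q are d-connected given {T}.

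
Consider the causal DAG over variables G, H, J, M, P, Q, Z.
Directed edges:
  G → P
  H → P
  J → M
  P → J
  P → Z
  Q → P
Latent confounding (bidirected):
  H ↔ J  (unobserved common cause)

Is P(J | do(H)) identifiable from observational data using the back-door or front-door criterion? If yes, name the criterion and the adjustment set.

P(J|do(H)): frontdoor, adjust for {P}.

desc(H)\{H}={J,M,P,Z}; candidates ⊆ {G,Q}.
H↔J: latent back-door arc(s) into H.
size 0: {}; under {} H still reaches {J,M} ∋ J.
size 1: {G}, {Q}; under {G} H still reaches {J,M} ∋ J.
size 2: {G,Q}; under {G,Q} H still reaches {J,M} ∋ J.
H↔J cannot be blocked by any observed set — no back-door set.
{P}: (i) intercepts every directed H→J path; (ii) no back-door H→{P}; (iii) {H} blocks every back-door {P}→J. Front-door holds.
P(J|do(H)) = Σ_{P} P(P|H) Σ_{H'} P(J|P,H')P(H').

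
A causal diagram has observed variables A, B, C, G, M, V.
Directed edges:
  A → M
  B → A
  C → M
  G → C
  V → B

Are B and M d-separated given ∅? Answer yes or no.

Bayes-Ball from B | ∅ reaches {A,M,V}.
M ∈ reach(B|∅) ⇒ B ⊥̸ M | ∅.

No — B and M are d-connected given ∅.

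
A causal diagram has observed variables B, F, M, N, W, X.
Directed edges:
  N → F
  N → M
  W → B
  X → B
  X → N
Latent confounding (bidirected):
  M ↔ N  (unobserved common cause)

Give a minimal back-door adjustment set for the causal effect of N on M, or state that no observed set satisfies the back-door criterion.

N→M: no observed back-door set.

desc(N)\{N}={F,M}; candidates ⊆ {B,W,X}.
N↔M: latent back-door arc(s) into N.
size 0: {}; under {} N still reaches {B,M,X} ∋ M.
size 1: {B}, {W}, {X}; under {B} N still reaches {M,W,X} ∋ M.
size 2: {B,W}, {B,X}, {W,X}; under {B,W} N still reaches {M,X} ∋ M.
N↔M cannot be blocked by any observed set — no back-door set.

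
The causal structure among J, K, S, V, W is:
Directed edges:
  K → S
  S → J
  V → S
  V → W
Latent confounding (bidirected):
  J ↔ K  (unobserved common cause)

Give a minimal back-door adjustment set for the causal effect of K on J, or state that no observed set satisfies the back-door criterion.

K→J: no observed back-door set.

desc(K)\{K}={J,S}; candidates ⊆ {V,W}.
K↔J: latent back-door arc(s) into K.
size 0: {}; under {} K still reaches {J} ∋ J.
size 1: {V}, {W}; under {V} K still reaches {J} ∋ J.
size 2: {V,W}; under {V,W} K still reaches {J} ∋ J.
K↔J cannot be blocked by any observed set — no back-door set.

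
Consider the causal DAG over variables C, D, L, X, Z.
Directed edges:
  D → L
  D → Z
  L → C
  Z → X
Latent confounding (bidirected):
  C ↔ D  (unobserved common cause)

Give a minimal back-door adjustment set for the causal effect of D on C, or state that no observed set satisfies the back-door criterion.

desc(D)\{D}={C,L,X,Z}; candidates ⊆ {—}.
D↔C: latent back-door arc(s) into D.
size 0: {}; under {} D still reaches {C} ∋ C.
D↔C cannot be blocked by any observed set — no back-door set.

D→C: no observed back-door set.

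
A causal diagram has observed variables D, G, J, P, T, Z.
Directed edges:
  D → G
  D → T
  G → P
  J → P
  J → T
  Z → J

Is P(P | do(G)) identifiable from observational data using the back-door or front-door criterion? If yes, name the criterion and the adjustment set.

P(P|do(G)): backdoor, adjust for ∅.

desc(G)\{G}={P}; candidates ⊆ {D,J,T,Z}.
∅: G⊥P given ∅ in G with G→· removed — back-door holds.
P(P|do(G)) = P(P|G) — no adjustment needed.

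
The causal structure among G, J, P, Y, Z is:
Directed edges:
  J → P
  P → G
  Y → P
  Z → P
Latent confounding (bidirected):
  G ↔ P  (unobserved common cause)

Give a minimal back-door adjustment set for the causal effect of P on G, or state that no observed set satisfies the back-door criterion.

P→G: no observed back-door set.

desc(P)\{P}={G}; candidates ⊆ {J,Y,Z}.
P↔G: latent back-door arc(s) into P.
size 0: {}; under {} P still reaches {G,J,Y,Z} ∋ G.
size 1: {J}, {Y}, {Z}; under {J} P still reaches {G,Y,Z} ∋ G.
size 2: {J,Y}, {J,Z}, {Y,Z}; under {J,Y} P still reaches {G,Z} ∋ G.
P↔G cannot be blocked by any observed set — no back-door set.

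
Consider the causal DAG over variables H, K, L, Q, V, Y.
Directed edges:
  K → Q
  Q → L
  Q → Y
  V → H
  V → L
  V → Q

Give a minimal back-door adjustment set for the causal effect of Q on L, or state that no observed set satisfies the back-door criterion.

desc(Q)\{Q}={L,Y}; candidates ⊆ {H,K,V}.
size 0: {}; under {} Q still reaches {H,K,L,V} ∋ L.
{V}: Q⊥L given {V} in G with Q→· removed — back-door holds.

Q→L: minimal back-door set {V}.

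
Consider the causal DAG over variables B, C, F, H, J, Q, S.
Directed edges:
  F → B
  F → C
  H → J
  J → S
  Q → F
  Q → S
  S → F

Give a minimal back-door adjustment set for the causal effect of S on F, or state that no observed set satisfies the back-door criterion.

S→F: minimal back-door set {Q}.

desc(S)\{S}={B,C,F}; candidates ⊆ {H,J,Q}.
size 0: {}; under {} S still reaches {B,C,F,H,J,Q} ∋ F.
{Q}: S⊥F given {Q} in G with S→· removed — back-door holds.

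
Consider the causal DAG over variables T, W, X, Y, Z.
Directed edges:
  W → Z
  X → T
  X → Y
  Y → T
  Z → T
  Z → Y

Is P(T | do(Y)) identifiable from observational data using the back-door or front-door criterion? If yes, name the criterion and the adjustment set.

desc(Y)\{Y}={T}; candidates ⊆ {W,X,Z}.
size 0: {}; under {} Y still reaches {T,W,X,Z} ∋ T.
size 1: {W}, {X}, {Z}; under {W} Y still reaches {T,X,Z} ∋ T.
{X,Z}: Y⊥T given {X,Z} in G with Y→· removed — back-door holds.
P(T|do(Y)) = Σ_{X,Z} P(T|Y,X,Z)·P(X,Z).

P(T|do(Y)): backdoor, adjust for {X, Z}.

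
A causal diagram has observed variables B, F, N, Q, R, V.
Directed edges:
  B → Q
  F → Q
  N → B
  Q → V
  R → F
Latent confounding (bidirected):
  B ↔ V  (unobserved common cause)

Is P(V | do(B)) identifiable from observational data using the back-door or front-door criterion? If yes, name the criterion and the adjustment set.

desc(B)\{B}={Q,V}; candidates ⊆ {F,N,R}.
B↔V: latent back-door arc(s) into B.
size 0: {}; under {} B still reaches {N,V} ∋ V.
size 1: {F}, {N}, {R}; under {F} B still reaches {N,V} ∋ V.
size 2: {F,N}, {F,R}, {N,R}; under {F,N} B still reaches {V} ∋ V.
B↔V cannot be blocked by any observed set — no back-door set.
{Q}: (i) intercepts every directed B→V path; (ii) no back-door B→{Q}; (iii) {B} blocks every back-door {Q}→V. Front-door holds.
P(V|do(B)) = Σ_{Q} P(Q|B) Σ_{B'} P(V|Q,B')P(B').

P(V|do(B)): frontdoor, adjust for {Q}.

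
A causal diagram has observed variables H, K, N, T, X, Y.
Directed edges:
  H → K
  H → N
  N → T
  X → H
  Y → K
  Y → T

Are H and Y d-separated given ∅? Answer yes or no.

Yes — H ⊥ Y | ∅.

Bayes-Ball from H | ∅ reaches {K,N,T,X}.
Y ∉ reach(H|∅) ⇒ H ⊥ Y | ∅.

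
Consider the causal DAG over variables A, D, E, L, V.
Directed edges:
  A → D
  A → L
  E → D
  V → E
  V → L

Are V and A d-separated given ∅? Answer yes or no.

Yes — V ⊥ A | ∅.

Bayes-Ball from V | ∅ reaches {D,E,L}.
A ∉ reach(V|∅) ⇒ V ⊥ A | ∅.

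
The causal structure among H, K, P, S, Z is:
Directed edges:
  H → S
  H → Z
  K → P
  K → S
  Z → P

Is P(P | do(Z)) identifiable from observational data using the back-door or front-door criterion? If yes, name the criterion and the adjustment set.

P(P|do(Z)): backdoor, adjust for ∅.

desc(Z)\{Z}={P}; candidates ⊆ {H,K,S}.
∅: Z⊥P given ∅ in G with Z→· removed — back-door holds.
P(P|do(Z)) = P(P|Z) — no adjustment needed.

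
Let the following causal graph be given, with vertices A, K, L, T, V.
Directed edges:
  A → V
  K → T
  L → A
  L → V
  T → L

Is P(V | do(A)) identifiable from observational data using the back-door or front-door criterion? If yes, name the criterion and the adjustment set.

desc(A)\{A}={V}; candidates ⊆ {K,L,T}.
size 0: {}; under {} A still reaches {K,L,T,V} ∋ V.
{L}: A⊥V given {L} in G with A→· removed — back-door holds.
P(V|do(A)) = Σ_{L} P(V|A,L)·P(L).

P(V|do(A)): backdoor, adjust for {L}.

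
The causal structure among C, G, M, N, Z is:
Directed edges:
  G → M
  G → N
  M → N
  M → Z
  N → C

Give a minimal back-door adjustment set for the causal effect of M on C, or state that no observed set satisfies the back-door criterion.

desc(M)\{M}={C,N,Z}; candidates ⊆ {G}.
size 0: {}; under {} M still reaches {C,G,N} ∋ C.
{G}: M⊥C given {G} in G with M→· removed — back-door holds.

M→C: minimal back-door set {G}.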